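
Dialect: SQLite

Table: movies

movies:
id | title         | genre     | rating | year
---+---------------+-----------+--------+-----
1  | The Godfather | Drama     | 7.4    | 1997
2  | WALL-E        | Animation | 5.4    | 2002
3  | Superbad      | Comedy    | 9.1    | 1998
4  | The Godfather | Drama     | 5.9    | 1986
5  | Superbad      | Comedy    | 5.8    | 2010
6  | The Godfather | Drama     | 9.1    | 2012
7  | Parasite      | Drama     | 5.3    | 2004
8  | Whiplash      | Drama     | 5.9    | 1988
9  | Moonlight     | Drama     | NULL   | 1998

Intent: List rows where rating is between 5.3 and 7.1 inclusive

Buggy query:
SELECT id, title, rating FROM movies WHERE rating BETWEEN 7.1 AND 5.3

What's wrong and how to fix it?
Bug: BETWEEN expects the lower bound first; with 7.1 AND 5.3 the range is empty

Fix: Swap the bounds so the smaller value comes first

Corrected query:
SELECT id, title, rating FROM movies WHERE rating BETWEEN 5.3 AND 7.1

Result:
id | title         | rating
---+---------------+-------
2  | WALL-E        | 5.4   
4  | The Godfather | 5.9   
5  | Superbad      | 5.8   
7  | Parasite      | 5.3   
8  | Whiplash      | 5.9   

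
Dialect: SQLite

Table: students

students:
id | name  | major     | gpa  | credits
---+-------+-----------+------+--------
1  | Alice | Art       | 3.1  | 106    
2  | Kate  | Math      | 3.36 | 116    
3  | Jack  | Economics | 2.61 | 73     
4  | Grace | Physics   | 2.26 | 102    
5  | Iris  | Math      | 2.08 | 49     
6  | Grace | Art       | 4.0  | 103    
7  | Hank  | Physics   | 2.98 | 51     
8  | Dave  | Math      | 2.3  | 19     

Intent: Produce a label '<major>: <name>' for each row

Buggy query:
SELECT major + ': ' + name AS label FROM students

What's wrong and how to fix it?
Bug: '+' is numeric addition; on text columns SQLite converts them to 0 instead of concatenating

Fix: Replace + with || to concatenate text

Corrected query:
SELECT major || ': ' || name AS label FROM students

Result:
label          
---------------
Art: Alice     
Math: Kate     
Economics: Jack
Physics: Grace 
Math: Iris     
Art: Grace     
Physics: Hank  
Math: Dave     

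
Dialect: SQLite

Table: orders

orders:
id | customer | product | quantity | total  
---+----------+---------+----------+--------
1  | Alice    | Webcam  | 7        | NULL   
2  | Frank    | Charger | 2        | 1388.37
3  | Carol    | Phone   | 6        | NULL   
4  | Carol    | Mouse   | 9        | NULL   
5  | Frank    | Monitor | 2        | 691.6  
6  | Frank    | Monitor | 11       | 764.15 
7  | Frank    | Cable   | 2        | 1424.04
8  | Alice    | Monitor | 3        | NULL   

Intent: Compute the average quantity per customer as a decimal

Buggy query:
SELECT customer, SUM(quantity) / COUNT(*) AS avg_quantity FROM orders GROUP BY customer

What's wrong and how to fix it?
Bug: SUM(quantity) and COUNT(*) are both integers; the division truncates the fractional part

Fix: Multiply by 1.0 (or CAST to REAL) to force floating-point division

Corrected query:
SELECT customer, SUM(quantity) * 1.0 / COUNT(*) AS avg_quantity FROM orders GROUP BY customer

Result:
customer | avg_quantity
---------+-------------
Alice    | 5           
Carol    | 7.5         
Frank    | 4.25        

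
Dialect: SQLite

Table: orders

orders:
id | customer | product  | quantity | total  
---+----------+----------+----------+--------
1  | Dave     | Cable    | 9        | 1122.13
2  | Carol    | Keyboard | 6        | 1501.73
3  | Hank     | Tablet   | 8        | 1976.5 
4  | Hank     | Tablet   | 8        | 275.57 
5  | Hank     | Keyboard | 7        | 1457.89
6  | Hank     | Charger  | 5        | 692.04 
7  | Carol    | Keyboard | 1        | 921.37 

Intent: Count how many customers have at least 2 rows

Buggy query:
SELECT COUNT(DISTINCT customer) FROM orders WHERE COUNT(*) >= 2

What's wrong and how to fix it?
Bug: COUNT(*) cannot appear in WHERE; the per-group count doesn't exist yet

Fix: Group first with HAVING COUNT(*) >= 2, then COUNT the resulting groups

Corrected query:
SELECT COUNT(*) FROM (SELECT customer FROM orders GROUP BY customer HAVING COUNT(*) >= 2)

Result:
COUNT(*)
--------
2       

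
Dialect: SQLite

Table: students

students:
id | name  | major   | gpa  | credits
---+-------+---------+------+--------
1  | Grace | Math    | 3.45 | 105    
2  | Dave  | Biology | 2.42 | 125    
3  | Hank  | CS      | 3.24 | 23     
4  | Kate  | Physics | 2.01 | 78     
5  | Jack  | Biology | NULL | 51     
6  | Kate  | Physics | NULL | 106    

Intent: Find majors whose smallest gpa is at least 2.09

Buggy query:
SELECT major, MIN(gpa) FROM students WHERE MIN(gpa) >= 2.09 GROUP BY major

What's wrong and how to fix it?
Bug: Aggregates like MIN are computed per group after WHERE runs

Fix: Use HAVING for the per-group MIN condition

Corrected query:
SELECT major, MIN(gpa) FROM students GROUP BY major HAVING MIN(gpa) >= 2.09

Result:
major   | MIN(gpa)
--------+---------
Biology | 2.42    
CS      | 3.24    
Math    | 3.45    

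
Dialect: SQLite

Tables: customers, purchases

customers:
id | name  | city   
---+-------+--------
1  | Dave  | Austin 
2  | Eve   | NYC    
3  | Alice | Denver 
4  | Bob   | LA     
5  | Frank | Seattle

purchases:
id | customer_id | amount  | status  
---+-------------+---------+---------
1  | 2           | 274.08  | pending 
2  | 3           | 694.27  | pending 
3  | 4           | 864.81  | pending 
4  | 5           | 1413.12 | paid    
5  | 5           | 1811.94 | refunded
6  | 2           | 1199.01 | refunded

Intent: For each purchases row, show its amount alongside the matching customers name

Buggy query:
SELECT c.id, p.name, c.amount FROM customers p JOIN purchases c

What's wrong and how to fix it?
Bug: Missing join condition: each purchases row is matched to all customers rows instead of just its own

Fix: Add ON c.customer_id = p.id to the JOIN

Corrected query:
SELECT c.id, p.name, c.amount FROM customers p JOIN purchases c ON c.customer_id = p.id

Result:
id | name  | amount 
---+-------+--------
1  | Eve   | 274.08 
2  | Alice | 694.27 
3  | Bob   | 864.81 
4  | Frank | 1413.12
5  | Frank | 1811.94
6  | Eve   | 1199.01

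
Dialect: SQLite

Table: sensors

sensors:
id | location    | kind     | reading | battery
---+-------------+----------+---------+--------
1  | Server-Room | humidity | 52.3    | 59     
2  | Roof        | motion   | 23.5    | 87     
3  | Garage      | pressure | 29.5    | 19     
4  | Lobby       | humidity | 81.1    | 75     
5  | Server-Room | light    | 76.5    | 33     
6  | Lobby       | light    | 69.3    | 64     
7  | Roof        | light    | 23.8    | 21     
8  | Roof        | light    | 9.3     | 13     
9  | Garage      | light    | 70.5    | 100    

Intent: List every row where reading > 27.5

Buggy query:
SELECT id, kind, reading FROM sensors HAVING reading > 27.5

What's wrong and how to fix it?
Bug: HAVING filters the output of aggregation, but this query has no GROUP BY and no aggregate functions, so SQLite rejects it (HAVING clause on a non-aggregate query); the condition here is per row

Fix: Use WHERE for row-level filtering

Corrected query:
SELECT id, kind, reading FROM sensors WHERE reading > 27.5

Result:
id | kind     | reading
---+----------+--------
1  | humidity | 52.3   
3  | pressure | 29.5   
4  | humidity | 81.1   
5  | light    | 76.5   
6  | light    | 69.3   
9  | light    | 70.5   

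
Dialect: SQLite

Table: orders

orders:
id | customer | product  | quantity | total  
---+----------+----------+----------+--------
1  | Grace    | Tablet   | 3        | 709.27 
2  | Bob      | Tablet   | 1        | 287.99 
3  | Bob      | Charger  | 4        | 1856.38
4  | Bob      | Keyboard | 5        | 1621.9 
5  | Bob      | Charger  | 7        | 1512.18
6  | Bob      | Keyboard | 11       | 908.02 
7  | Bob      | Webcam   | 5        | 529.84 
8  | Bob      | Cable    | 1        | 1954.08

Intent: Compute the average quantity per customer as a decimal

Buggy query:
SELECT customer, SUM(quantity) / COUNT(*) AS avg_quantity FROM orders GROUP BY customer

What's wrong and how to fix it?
Bug: SUM(quantity) and COUNT(*) are both integers; the division truncates the fractional part

Fix: Multiply by 1.0 (or CAST to REAL) to force floating-point division

Corrected query:
SELECT customer, SUM(quantity) * 1.0 / COUNT(*) AS avg_quantity FROM orders GROUP BY customer

Result:
customer | avg_quantity
---------+-------------
Bob      | 4.857143    
Grace    | 3           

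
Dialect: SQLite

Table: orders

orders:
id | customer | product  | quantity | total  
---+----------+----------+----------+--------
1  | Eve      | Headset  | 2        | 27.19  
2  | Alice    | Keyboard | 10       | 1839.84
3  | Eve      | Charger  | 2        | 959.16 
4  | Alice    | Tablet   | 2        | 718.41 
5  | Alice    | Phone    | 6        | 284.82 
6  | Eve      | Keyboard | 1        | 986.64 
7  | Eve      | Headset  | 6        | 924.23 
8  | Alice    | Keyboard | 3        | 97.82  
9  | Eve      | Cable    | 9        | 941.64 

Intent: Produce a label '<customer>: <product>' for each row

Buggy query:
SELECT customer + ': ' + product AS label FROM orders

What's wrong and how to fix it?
Bug: SQLite uses || for string concatenation; + coerces text to numbers (yielding 0)

Fix: Use the || operator for string concatenation

Corrected query:
SELECT customer || ': ' || product AS label FROM orders

Result:
label          
---------------
Eve: Headset   
Alice: Keyboard
Eve: Charger   
Alice: Tablet  
Alice: Phone   
Eve: Keyboard  
Eve: Headset   
Alice: Keyboard
Eve: Cable     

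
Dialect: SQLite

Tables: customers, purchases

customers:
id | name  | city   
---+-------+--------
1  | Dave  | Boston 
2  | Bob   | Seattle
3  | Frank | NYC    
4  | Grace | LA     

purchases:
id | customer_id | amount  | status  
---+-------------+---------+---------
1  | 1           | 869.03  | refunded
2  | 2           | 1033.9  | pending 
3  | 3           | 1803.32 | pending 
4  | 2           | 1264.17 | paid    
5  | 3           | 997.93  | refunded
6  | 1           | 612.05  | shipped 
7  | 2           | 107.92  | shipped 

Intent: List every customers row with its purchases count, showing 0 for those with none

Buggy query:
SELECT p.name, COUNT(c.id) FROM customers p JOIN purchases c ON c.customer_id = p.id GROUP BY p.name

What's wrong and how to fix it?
Bug: INNER JOIN drops customers rows that have no matching purchases rows

Fix: Use LEFT JOIN so parents without children still appear (COUNT(c.id) gives 0)

Corrected query:
SELECT p.name, COUNT(c.id) FROM customers p LEFT JOIN purchases c ON c.customer_id = p.id GROUP BY p.name

Result:
name  | COUNT(c.id)
------+------------
Bob   | 3          
Dave  | 2          
Frank | 2          
Grace | 0          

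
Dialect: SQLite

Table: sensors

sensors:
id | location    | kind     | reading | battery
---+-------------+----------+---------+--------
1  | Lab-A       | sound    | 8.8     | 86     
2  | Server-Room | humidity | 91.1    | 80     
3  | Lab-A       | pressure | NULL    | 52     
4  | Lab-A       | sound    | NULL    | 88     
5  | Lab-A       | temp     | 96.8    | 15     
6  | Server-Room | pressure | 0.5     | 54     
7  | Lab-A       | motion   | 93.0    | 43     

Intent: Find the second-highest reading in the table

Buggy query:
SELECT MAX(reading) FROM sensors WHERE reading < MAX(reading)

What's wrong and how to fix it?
Bug: The inner MAX is an aggregate inside WHERE, which is not allowed

Fix: Compute the overall MAX in a subquery, then take MAX of rows below it

Corrected query:
SELECT MAX(reading) FROM sensors WHERE reading < (SELECT MAX(reading) FROM sensors)

Result:
MAX(reading)
------------
93          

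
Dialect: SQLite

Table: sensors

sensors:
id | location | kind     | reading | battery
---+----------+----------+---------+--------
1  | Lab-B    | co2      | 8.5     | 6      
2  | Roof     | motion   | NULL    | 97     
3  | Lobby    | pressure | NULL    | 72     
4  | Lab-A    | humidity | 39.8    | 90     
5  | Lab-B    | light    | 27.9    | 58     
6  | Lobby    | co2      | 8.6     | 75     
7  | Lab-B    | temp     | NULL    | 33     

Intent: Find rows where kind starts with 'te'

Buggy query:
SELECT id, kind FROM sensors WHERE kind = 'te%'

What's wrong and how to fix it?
Bug: '=' compares the literal string including the % character; pattern matching needs LIKE

Fix: Use LIKE for wildcard pattern matching

Corrected query:
SELECT id, kind FROM sensors WHERE kind LIKE 'te%'

Result:
id | kind
---+-----
7  | temp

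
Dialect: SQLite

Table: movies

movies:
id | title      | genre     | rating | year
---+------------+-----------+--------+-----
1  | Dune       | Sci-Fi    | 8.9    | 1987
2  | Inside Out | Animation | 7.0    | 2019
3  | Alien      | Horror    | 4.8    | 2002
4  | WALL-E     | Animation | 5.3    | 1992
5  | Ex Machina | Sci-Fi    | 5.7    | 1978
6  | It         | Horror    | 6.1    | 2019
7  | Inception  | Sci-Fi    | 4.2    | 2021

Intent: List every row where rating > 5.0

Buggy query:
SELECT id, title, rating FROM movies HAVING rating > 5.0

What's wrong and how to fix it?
Bug: HAVING filters the output of aggregation, but this query has no GROUP BY and no aggregate functions, so SQLite rejects it (HAVING clause on a non-aggregate query); the condition here is per row

Fix: Replace HAVING with WHERE since the condition applies to individual rows

Corrected query:
SELECT id, title, rating FROM movies WHERE rating > 5.0

Result:
id | title      | rating
---+------------+-------
1  | Dune       | 8.9   
2  | Inside Out | 7     
4  | WALL-E     | 5.3   
5  | Ex Machina | 5.7   
6  | It         | 6.1   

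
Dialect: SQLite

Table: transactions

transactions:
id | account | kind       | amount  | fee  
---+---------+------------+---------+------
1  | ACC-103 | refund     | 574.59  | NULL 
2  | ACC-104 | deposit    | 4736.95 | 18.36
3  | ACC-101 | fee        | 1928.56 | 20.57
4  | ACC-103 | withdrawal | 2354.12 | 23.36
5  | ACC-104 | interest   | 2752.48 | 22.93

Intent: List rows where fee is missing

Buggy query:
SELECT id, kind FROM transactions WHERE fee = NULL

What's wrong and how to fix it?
Bug: '= NULL' is always unknown in SQL three-valued logic, so no rows match

Fix: Use IS NULL to test for NULL

Corrected query:
SELECT id, kind FROM transactions WHERE fee IS NULL

Result:
id | kind  
---+-------
1  | refund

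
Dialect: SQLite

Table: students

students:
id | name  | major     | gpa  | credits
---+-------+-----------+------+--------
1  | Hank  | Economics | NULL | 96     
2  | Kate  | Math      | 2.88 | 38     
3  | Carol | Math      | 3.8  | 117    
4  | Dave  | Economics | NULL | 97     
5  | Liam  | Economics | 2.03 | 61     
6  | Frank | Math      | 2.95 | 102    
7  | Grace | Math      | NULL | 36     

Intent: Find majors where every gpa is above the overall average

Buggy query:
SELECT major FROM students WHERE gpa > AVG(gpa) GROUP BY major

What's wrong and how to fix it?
Bug: AVG() is an aggregate; it can't sit directly in WHERE

Fix: Compute the overall average in a scalar subquery and compare each group's MIN against it in HAVING

Corrected query:
SELECT major FROM students GROUP BY major HAVING MIN(gpa) > (SELECT AVG(gpa) FROM students)

Result:
(no rows)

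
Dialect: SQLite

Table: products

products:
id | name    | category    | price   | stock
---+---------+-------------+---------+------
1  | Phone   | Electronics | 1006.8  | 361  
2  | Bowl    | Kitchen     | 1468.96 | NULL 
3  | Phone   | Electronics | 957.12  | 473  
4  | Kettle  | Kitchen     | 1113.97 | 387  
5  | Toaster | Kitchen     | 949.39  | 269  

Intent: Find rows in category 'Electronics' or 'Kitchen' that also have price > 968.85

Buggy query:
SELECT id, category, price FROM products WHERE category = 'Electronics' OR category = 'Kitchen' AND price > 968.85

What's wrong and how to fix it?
Bug: AND binds tighter than OR, so this parses as category = 'Electronics' OR (category = 'Kitchen' AND price > 968.85)

Fix: Group the OR with parentheses (or use IN), then AND the threshold

Corrected query:
SELECT id, category, price FROM products WHERE (category = 'Electronics' OR category = 'Kitchen') AND price > 968.85

Result:
id | category    | price  
---+-------------+--------
1  | Electronics | 1006.8 
2  | Kitchen     | 1468.96
4  | Kitchen     | 1113.97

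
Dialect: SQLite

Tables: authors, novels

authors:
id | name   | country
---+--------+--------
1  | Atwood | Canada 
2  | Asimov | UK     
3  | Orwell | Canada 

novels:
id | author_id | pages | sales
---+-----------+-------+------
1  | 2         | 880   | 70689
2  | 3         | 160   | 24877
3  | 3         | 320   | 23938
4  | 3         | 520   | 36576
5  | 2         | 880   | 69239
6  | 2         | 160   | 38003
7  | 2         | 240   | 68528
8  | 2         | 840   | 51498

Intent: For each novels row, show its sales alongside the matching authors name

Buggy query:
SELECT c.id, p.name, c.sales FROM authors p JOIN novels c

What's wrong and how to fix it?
Bug: Missing join condition: each novels row is matched to all authors rows instead of just its own

Fix: Specify the join condition linking the foreign key to the parent id

Corrected query:
SELECT c.id, p.name, c.sales FROM authors p JOIN novels c ON c.author_id = p.id

Result:
id | name   | sales
---+--------+------
1  | Asimov | 70689
2  | Orwell | 24877
3  | Orwell | 23938
4  | Orwell | 36576
5  | Asimov | 69239
6  | Asimov | 38003
7  | Asimov | 68528
8  | Asimov | 51498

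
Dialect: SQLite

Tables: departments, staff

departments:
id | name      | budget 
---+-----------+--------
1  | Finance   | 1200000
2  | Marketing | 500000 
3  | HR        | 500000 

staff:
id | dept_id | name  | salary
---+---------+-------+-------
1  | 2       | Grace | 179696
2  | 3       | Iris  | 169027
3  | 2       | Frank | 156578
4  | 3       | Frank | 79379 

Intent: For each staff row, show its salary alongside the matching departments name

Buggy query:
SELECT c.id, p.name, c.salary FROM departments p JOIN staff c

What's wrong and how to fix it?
Bug: Missing join condition: each staff row is matched to all departments rows instead of just its own

Fix: Specify the join condition linking the foreign key to the parent id

Corrected query:
SELECT c.id, p.name, c.salary FROM departments p JOIN staff c ON c.dept_id = p.id

Result:
id | name      | salary
---+-----------+-------
1  | Marketing | 179696
2  | HR        | 169027
3  | Marketing | 156578
4  | HR        | 79379 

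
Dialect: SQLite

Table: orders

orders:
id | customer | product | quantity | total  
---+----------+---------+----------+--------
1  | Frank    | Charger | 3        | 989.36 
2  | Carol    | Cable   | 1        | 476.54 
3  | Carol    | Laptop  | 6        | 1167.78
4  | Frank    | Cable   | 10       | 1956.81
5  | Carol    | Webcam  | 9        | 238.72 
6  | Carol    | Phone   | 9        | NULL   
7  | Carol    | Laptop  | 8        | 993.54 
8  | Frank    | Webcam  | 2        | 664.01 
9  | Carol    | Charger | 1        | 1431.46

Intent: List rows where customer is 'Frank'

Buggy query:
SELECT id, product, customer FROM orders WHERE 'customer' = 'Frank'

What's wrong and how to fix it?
Bug: 'customer' in single quotes is a string literal, not the column; the comparison is literal-vs-literal and never true

Fix: Remove the quotes around the column name (or use double quotes for an identifier)

Corrected query:
SELECT id, product, customer FROM orders WHERE customer = 'Frank'

Result:
id | product | customer
---+---------+---------
1  | Charger | Frank   
4  | Cable   | Frank   
8  | Webcam  | Frank   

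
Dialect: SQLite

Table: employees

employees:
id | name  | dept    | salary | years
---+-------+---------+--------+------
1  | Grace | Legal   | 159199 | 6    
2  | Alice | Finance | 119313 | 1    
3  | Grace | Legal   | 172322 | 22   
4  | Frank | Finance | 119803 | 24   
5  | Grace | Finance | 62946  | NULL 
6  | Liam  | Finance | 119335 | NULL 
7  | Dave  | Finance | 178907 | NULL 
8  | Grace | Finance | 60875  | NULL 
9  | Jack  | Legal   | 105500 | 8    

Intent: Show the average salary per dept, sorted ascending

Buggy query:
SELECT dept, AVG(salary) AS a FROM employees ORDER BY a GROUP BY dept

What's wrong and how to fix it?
Bug: ORDER BY appears before GROUP BY; SQL clause order requires GROUP BY first

Fix: Reorder: SELECT … FROM … GROUP BY … ORDER BY …

Corrected query:
SELECT dept, AVG(salary) AS a FROM employees GROUP BY dept ORDER BY a

Result:
dept    | a            
--------+--------------
Finance | 110196.5     
Legal   | 145673.666667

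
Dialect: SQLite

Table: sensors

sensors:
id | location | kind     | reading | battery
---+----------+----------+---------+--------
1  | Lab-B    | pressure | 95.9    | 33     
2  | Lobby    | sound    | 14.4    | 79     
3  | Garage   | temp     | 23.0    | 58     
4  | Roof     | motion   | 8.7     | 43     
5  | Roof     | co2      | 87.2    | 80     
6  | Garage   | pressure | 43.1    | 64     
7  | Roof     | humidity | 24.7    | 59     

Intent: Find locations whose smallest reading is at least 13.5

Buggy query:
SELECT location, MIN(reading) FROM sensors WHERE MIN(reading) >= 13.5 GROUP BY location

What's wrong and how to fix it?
Bug: MIN() in WHERE is a misuse of aggregate

Fix: Use HAVING for the per-group MIN condition

Corrected query:
SELECT location, MIN(reading) FROM sensors GROUP BY location HAVING MIN(reading) >= 13.5

Result:
location | MIN(reading)
---------+-------------
Garage   | 23          
Lab-B    | 95.9        
Lobby    | 14.4        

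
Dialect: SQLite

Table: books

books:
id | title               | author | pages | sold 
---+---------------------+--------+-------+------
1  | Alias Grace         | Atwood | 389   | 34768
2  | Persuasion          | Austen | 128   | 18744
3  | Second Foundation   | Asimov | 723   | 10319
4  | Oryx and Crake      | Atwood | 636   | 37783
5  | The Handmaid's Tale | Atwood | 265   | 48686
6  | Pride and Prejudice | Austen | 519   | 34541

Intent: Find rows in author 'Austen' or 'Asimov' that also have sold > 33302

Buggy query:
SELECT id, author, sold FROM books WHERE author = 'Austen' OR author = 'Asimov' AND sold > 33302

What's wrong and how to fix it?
Bug: AND binds tighter than OR, so this parses as author = 'Austen' OR (author = 'Asimov' AND sold > 33302)

Fix: Group the OR with parentheses (or use IN), then AND the threshold

Corrected query:
SELECT id, author, sold FROM books WHERE (author = 'Austen' OR author = 'Asimov') AND sold > 33302

Result:
id | author | sold 
---+--------+------
6  | Austen | 34541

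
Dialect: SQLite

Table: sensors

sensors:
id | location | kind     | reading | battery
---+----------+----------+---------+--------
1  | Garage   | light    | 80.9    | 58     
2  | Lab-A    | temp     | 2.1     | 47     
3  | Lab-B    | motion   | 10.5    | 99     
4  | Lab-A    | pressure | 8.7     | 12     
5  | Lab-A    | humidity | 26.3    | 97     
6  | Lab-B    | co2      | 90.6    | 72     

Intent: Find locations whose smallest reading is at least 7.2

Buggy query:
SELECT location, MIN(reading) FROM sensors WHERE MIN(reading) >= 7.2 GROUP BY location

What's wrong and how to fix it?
Bug: Aggregates like MIN are computed per group after WHERE runs

Fix: Use HAVING for the per-group MIN condition

Corrected query:
SELECT location, MIN(reading) FROM sensors GROUP BY location HAVING MIN(reading) >= 7.2

Result:
location | MIN(reading)
---------+-------------
Garage   | 80.9        
Lab-B    | 10.5        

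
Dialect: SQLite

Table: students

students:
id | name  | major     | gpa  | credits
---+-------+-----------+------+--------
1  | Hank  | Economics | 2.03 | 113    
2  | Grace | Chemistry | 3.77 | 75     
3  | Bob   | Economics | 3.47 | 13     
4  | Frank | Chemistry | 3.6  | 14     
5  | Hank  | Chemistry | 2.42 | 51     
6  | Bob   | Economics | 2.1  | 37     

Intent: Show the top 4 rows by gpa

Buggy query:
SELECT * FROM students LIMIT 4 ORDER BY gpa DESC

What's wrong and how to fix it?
Bug: ORDER BY cannot follow LIMIT; LIMIT is the final clause

Fix: Sort with ORDER BY, then apply LIMIT

Corrected query:
SELECT * FROM students ORDER BY gpa DESC LIMIT 4

Result:
id | name  | major     | gpa  | credits
---+-------+-----------+------+--------
2  | Grace | Chemistry | 3.77 | 75     
4  | Frank | Chemistry | 3.6  | 14     
3  | Bob   | Economics | 3.47 | 13     
5  | Hank  | Chemistry | 2.42 | 51     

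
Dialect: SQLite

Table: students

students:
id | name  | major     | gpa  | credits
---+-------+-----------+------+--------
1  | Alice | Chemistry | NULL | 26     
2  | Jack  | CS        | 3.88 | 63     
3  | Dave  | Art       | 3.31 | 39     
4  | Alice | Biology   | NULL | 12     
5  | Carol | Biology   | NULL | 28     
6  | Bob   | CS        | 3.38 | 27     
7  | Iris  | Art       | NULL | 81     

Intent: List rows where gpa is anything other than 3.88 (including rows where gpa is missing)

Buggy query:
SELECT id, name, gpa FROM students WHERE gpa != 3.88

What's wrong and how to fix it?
Bug: 'gpa != 3.88' is unknown when gpa is NULL, so NULL rows are silently excluded

Fix: Handle NULL separately with IS NULL alongside the inequality

Corrected query:
SELECT id, name, gpa FROM students WHERE gpa != 3.88 OR gpa IS NULL

Result:
id | name  | gpa 
---+-------+-----
1  | Alice | NULL
3  | Dave  | 3.31
4  | Alice | NULL
5  | Carol | NULL
6  | Bob   | 3.38
7  | Iris  | NULL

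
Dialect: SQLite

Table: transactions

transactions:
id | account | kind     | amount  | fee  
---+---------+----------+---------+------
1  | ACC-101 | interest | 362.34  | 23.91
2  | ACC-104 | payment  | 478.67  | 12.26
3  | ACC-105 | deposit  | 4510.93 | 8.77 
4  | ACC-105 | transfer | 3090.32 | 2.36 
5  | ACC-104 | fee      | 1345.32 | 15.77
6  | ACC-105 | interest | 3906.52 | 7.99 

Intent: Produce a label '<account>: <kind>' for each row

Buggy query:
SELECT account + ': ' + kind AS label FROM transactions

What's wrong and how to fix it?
Bug: SQLite uses || for string concatenation; + coerces text to numbers (yielding 0)

Fix: Use the || operator for string concatenation

Corrected query:
SELECT account || ': ' || kind AS label FROM transactions

Result:
label            
-----------------
ACC-101: interest
ACC-104: payment 
ACC-105: deposit 
ACC-105: transfer
ACC-104: fee     
ACC-105: interest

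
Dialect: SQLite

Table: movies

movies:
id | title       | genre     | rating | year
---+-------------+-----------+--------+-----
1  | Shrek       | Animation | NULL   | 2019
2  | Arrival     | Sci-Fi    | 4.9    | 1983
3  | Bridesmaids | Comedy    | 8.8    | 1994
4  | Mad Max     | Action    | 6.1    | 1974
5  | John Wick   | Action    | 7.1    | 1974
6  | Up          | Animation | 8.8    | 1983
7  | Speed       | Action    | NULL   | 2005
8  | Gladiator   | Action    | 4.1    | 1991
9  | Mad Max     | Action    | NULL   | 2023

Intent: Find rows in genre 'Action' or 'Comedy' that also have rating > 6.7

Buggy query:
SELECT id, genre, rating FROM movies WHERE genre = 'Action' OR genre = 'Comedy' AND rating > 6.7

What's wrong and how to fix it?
Bug: Without parentheses, AND is evaluated before OR, so the rating filter only applies to the 'Comedy' branch

Fix: Group the OR with parentheses (or use IN), then AND the threshold

Corrected query:
SELECT id, genre, rating FROM movies WHERE (genre = 'Action' OR genre = 'Comedy') AND rating > 6.7

Result:
id | genre  | rating
---+--------+-------
3  | Comedy | 8.8   
5  | Action | 7.1   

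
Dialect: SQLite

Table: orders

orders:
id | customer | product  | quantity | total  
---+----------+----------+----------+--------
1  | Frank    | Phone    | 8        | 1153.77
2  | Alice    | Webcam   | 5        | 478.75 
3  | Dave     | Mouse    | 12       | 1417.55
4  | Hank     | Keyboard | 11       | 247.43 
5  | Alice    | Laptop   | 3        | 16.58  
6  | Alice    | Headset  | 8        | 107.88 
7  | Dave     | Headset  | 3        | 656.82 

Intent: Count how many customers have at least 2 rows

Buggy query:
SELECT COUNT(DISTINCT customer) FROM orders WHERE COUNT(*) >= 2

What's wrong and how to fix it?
Bug: COUNT(*) cannot appear in WHERE; the per-group count doesn't exist yet

Fix: Group first with HAVING COUNT(*) >= 2, then COUNT the resulting groups

Corrected query:
SELECT COUNT(*) FROM (SELECT customer FROM orders GROUP BY customer HAVING COUNT(*) >= 2)

Result:
COUNT(*)
--------
2       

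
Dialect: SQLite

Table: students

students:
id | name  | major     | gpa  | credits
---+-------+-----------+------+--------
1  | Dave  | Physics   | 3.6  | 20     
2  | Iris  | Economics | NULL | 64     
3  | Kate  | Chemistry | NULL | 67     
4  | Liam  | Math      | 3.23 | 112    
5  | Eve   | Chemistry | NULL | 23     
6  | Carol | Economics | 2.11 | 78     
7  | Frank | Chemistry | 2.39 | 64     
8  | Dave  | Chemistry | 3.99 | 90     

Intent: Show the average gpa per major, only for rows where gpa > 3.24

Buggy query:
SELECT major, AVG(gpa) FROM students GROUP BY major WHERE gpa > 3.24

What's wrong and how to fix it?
Bug: WHERE cannot follow GROUP BY

Fix: Place WHERE between FROM and GROUP BY

Corrected query:
SELECT major, AVG(gpa) FROM students WHERE gpa > 3.24 GROUP BY major

Result:
major     | AVG(gpa)
----------+---------
Chemistry | 3.99    
Physics   | 3.6     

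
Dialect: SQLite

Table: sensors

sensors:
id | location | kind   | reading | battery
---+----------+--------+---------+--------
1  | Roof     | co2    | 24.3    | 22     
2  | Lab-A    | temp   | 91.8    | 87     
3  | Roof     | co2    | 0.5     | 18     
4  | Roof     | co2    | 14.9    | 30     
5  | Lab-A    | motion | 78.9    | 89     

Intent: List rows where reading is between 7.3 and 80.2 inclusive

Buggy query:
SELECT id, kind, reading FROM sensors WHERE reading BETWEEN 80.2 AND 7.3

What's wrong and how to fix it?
Bug: BETWEEN expects the lower bound first; with 80.2 AND 7.3 the range is empty

Fix: Write BETWEEN 7.3 AND 80.2

Corrected query:
SELECT id, kind, reading FROM sensors WHERE reading BETWEEN 7.3 AND 80.2

Result:
id | kind   | reading
---+--------+--------
1  | co2    | 24.3   
4  | co2    | 14.9   
5  | motion | 78.9   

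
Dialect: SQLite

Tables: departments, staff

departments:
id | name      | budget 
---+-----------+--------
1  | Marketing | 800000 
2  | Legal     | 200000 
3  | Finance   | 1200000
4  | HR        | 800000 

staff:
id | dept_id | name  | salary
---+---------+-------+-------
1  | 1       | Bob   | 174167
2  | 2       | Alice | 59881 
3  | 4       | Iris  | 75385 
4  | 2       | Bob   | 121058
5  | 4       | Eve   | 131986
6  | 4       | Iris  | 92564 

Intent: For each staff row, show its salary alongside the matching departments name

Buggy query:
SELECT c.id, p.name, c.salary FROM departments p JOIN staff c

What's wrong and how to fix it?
Bug: Missing join condition: each staff row is matched to all departments rows instead of just its own

Fix: Add ON c.dept_id = p.id to the JOIN

Corrected query:
SELECT c.id, p.name, c.salary FROM departments p JOIN staff c ON c.dept_id = p.id

Result:
id | name      | salary
---+-----------+-------
1  | Marketing | 174167
2  | Legal     | 59881 
3  | HR        | 75385 
4  | Legal     | 121058
5  | HR        | 131986
6  | HR        | 92564 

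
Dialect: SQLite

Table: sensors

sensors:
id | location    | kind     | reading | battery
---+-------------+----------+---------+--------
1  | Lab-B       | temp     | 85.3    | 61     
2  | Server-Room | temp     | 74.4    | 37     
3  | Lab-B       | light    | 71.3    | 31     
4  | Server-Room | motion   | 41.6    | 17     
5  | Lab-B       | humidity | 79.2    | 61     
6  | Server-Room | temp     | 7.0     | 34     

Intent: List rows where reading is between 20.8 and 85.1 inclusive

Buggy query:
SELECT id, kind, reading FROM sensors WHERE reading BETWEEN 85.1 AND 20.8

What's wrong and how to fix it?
Bug: BETWEEN expects the lower bound first; with 85.1 AND 20.8 the range is empty

Fix: Swap the bounds so the smaller value comes first

Corrected query:
SELECT id, kind, reading FROM sensors WHERE reading BETWEEN 20.8 AND 85.1

Result:
id | kind     | reading
---+----------+--------
2  | temp     | 74.4   
3  | light    | 71.3   
4  | motion   | 41.6   
5  | humidity | 79.2   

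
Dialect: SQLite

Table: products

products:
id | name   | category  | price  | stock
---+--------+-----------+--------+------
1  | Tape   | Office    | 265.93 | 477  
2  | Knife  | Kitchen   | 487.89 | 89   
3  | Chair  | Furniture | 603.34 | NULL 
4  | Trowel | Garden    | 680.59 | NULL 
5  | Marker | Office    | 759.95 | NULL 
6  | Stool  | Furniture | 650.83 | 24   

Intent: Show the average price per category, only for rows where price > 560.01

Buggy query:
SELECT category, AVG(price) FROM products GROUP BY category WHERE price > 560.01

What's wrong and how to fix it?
Bug: Row-level WHERE must come before GROUP BY in the clause order

Fix: Place WHERE between FROM and GROUP BY

Corrected query:
SELECT category, AVG(price) FROM products WHERE price > 560.01 GROUP BY category

Result:
category  | AVG(price)
----------+-----------
Furniture | 627.085   
Garden    | 680.59    
Office    | 759.95    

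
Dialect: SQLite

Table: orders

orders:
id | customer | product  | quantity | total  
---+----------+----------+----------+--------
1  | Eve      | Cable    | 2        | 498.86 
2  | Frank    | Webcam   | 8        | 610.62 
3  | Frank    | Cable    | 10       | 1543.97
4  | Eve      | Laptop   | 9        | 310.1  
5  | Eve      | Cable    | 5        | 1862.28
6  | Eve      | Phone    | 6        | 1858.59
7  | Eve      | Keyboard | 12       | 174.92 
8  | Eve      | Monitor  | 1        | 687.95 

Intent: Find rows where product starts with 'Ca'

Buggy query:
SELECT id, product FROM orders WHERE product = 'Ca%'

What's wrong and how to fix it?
Bug: Wildcards only work with LIKE; '=' treats '%' as a literal character

Fix: Use LIKE for wildcard pattern matching

Corrected query:
SELECT id, product FROM orders WHERE product LIKE 'Ca%'

Result:
id | product
---+--------
1  | Cable  
3  | Cable  
5  | Cable  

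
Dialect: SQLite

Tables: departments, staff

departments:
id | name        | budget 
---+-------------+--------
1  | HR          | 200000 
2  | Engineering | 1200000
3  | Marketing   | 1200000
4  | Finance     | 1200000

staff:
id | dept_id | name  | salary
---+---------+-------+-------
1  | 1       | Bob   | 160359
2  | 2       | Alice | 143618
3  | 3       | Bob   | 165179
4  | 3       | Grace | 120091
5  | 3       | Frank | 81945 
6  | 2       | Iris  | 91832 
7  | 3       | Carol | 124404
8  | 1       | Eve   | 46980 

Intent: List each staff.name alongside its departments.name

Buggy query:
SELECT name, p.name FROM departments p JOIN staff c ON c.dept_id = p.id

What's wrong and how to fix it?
Bug: 'name' exists in both joined tables, so the database can't tell which one is meant

Fix: Prefix ambiguous columns with the table alias

Corrected query:
SELECT c.name, p.name FROM departments p JOIN staff c ON c.dept_id = p.id

Result:
name  | name       
------+------------
Bob   | HR         
Alice | Engineering
Bob   | Marketing  
Grace | Marketing  
Frank | Marketing  
Iris  | Engineering
Carol | Marketing  
Eve   | HR         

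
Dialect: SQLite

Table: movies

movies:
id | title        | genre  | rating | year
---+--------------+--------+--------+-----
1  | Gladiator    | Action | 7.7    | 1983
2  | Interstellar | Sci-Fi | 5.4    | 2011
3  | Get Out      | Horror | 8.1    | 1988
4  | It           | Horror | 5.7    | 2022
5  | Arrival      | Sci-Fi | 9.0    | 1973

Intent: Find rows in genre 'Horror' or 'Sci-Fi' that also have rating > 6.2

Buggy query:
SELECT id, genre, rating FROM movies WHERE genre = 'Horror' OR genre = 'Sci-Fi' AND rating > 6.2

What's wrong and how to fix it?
Bug: Without parentheses, AND is evaluated before OR, so the rating filter only applies to the 'Sci-Fi' branch

Fix: Add parentheses around the OR so the AND applies to both alternatives

Corrected query:
SELECT id, genre, rating FROM movies WHERE (genre = 'Horror' OR genre = 'Sci-Fi') AND rating > 6.2

Result:
id | genre  | rating
---+--------+-------
3  | Horror | 8.1   
5  | Sci-Fi | 9     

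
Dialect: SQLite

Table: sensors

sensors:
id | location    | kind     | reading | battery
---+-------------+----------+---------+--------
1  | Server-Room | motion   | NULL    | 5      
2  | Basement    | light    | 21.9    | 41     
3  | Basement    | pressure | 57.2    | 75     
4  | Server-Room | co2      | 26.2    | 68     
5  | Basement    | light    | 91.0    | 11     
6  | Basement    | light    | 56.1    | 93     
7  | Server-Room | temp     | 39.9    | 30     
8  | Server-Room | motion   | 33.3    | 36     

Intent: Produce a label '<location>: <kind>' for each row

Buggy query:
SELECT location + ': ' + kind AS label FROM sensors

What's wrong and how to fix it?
Bug: SQLite uses || for string concatenation; + coerces text to numbers (yielding 0)

Fix: Replace + with || to concatenate text

Corrected query:
SELECT location || ': ' || kind AS label FROM sensors

Result:
label              
-------------------
Server-Room: motion
Basement: light    
Basement: pressure 
Server-Room: co2   
Basement: light    
Basement: light    
Server-Room: temp  
Server-Room: motion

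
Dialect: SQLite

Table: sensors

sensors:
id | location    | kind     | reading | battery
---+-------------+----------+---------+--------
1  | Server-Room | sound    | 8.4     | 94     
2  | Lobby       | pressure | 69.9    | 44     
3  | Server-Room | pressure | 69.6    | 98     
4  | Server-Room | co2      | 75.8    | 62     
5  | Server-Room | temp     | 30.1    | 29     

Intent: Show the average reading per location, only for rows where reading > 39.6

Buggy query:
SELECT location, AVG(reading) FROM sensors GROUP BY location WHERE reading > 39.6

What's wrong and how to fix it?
Bug: Row-level WHERE must come before GROUP BY in the clause order

Fix: Move the WHERE clause before GROUP BY

Corrected query:
SELECT location, AVG(reading) FROM sensors WHERE reading > 39.6 GROUP BY location

Result:
location    | AVG(reading)
------------+-------------
Lobby       | 69.9        
Server-Room | 72.7        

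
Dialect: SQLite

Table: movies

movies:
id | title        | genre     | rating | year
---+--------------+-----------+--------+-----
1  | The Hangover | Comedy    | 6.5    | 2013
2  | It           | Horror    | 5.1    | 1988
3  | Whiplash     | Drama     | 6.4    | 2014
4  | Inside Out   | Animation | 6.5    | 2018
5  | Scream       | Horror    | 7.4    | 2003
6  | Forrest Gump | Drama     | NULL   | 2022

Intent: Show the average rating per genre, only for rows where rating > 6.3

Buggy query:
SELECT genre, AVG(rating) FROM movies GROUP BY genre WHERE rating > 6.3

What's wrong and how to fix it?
Bug: WHERE cannot follow GROUP BY

Fix: Move the WHERE clause before GROUP BY

Corrected query:
SELECT genre, AVG(rating) FROM movies WHERE rating > 6.3 GROUP BY genre

Result:
genre     | AVG(rating)
----------+------------
Animation | 6.5        
Comedy    | 6.5        
Drama     | 6.4        
Horror    | 7.4        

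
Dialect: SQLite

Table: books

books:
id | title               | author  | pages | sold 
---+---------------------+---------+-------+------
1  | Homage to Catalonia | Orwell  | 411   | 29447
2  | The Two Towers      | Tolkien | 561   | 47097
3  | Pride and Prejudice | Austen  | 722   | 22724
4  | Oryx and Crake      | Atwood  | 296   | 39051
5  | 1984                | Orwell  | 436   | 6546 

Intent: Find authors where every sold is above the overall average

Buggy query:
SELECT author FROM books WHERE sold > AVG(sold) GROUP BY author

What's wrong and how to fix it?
Bug: WHERE evaluates per row before aggregation, so AVG() is unavailable

Fix: Compute the overall average in a scalar subquery and compare each group's MIN against it in HAVING

Corrected query:
SELECT author FROM books GROUP BY author HAVING MIN(sold) > (SELECT AVG(sold) FROM books)

Result:
author 
-------
Atwood 
Tolkien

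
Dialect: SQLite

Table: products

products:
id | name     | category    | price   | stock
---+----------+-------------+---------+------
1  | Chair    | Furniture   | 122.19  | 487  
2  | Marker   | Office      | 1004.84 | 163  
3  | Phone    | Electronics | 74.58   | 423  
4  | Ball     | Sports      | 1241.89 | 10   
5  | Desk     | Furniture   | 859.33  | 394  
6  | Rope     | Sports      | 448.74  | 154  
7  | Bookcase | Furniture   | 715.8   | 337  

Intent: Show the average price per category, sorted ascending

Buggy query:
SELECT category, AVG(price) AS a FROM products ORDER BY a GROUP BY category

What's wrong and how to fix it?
Bug: ORDER BY appears before GROUP BY; SQL clause order requires GROUP BY first

Fix: Move ORDER BY to the end, after GROUP BY

Corrected query:
SELECT category, AVG(price) AS a FROM products GROUP BY category ORDER BY a

Result:
category    | a         
------------+-----------
Electronics | 74.58     
Furniture   | 565.773333
Sports      | 845.315   
Office      | 1004.84   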